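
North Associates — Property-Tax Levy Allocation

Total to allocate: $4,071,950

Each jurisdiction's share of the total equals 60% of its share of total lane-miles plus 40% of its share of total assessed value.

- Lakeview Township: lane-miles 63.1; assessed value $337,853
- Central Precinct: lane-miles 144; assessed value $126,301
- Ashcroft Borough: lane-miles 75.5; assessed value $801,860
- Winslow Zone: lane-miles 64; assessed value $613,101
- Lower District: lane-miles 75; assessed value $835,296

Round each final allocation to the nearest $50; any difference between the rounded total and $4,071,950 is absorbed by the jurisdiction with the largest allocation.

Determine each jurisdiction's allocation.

Lane-miles total 421.6; assessed value total 2,714,411.
Combined weights (60% lane-miles + 40% assessed value): Lakeview Township 0.1396; Central Precinct 0.2235; Ashcroft Borough 0.2256; Winslow Zone 0.1814; Lower District 0.2298.
Unrounded shares: Lakeview Township 568,392.60; Central Precinct 910,266.12; Ashcroft Borough 918,677.55; Winslow Zone 738,770.43; Lower District 935,843.29.
After rounding ($50): Lakeview Township $568,400; Central Precinct $910,250; Ashcroft Borough $918,700; Winslow Zone $738,750; Lower District $935,850. Sum = $4,071,950.
Rounded total matches; no reconciliation needed.

Lakeview Township: $568,400 · Central Precinct: $910,250 · Ashcroft Borough: $918,700 · Winslow Zone: $738,750 · Lower District: $935,850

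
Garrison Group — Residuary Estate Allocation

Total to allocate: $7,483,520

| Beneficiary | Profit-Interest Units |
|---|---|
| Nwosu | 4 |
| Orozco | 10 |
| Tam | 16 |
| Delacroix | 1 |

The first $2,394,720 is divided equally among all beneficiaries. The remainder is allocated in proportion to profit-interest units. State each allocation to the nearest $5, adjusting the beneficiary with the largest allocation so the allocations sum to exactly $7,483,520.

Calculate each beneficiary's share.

Equal tier: $2,394,720 ÷ 4 = $598,680 apiece.
Remainder $5,088,800 by profit-interest units (total 31): Nwosu 656,619.35 → $656,620; Orozco 1,641,548.39 → $1,641,550; Tam 2,626,477.42 → $2,626,475; Delacroix 164,154.84 → $164,155.
Totals: Nwosu $598,680 + $656,620 = $1,255,300; Orozco $598,680 + $1,641,550 = $2,240,230; Tam $598,680 + $2,626,475 = $3,225,155; Delacroix $598,680 + $164,155 = $762,835.

Nwosu: $1,255,300 · Orozco: $2,240,230 · Tam: $3,225,155 · Delacroix: $762,835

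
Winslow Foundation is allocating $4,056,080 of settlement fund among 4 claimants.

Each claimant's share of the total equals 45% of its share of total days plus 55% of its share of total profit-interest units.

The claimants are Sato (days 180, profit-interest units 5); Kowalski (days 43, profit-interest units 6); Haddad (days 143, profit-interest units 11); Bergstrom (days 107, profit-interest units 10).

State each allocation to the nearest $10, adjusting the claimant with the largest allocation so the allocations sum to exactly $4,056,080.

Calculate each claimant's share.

Sato: $1,043,160; Kowalski: $584,210; Haddad: $1,318,670; Bergstrom: $1,110,040

Days total 473; profit-interest units total 32.
Blended shares (45% days + 55% profit-interest units): Sato 0.2572; Kowalski 0.1440; Haddad 0.3251; Bergstrom 0.2737.
Pro-rata amounts: Sato 1,043,162.36; Kowalski 584,213.80; Haddad 1,318,668.16; Bergstrom 1,110,035.69.
Rounded to nearest $10: Sato $1,043,160; Kowalski $584,210; Haddad $1,318,670; Bergstrom $1,110,040. Sum = $4,056,080.
Sum already equals the total — no adjustment.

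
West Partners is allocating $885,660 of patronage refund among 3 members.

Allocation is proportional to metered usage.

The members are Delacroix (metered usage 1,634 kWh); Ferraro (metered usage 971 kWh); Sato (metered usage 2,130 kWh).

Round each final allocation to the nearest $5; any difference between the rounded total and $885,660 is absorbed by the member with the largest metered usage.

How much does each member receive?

Metered usage total: 1,634 + 971 + 2,130 = 4,735.
Proportional shares: Delacroix 305,632.19; Ferraro 181,621.09; Sato 398,406.72.
After rounding ($5): Delacroix $305,630; Ferraro $181,620; Sato $398,405. Sum = $885,655.
Difference $885,660 − $885,655 = +$5 applied to largest metered usage (Sato): Sato becomes $398,410.

Delacroix: $305,630 · Ferraro: $181,620 · Sato: $398,410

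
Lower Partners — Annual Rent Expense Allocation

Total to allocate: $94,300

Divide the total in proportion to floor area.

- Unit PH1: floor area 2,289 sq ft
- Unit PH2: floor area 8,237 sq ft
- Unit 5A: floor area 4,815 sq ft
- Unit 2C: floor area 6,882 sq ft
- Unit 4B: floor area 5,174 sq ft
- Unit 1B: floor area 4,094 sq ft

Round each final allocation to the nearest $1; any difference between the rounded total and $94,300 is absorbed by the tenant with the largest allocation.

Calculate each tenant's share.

Floor area total: 31,491.
Proportional shares: Unit PH1 2,289/31,491 × $94,300 = 6,854.43; Unit PH2 8,237/31,491 × $94,300 = 24,665.75; Unit 5A 4,815/31,491 × $94,300 = 14,418.55; Unit 2C 6,882/31,491 × $94,300 = 20,608.19; Unit 4B 5,174/31,491 × $94,300 = 15,493.58; Unit 1B 4,094/31,491 × $94,300 = 12,259.51.
After rounding ($1): Unit PH1 $6,854; Unit PH2 $24,666; Unit 5A $14,419; Unit 2C $20,608; Unit 4B $15,494; Unit 1B $12,260. Sum = $94,301.
Difference $94,300 − $94,301 = −$1 applied to largest allocation (Unit PH2): Unit PH2 becomes $24,665.

Unit PH1: $6,854 | Unit PH2: $24,665 | Unit 5A: $14,419 | Unit 2C: $20,608 | Unit 4B: $15,494 | Unit 1B: $12,260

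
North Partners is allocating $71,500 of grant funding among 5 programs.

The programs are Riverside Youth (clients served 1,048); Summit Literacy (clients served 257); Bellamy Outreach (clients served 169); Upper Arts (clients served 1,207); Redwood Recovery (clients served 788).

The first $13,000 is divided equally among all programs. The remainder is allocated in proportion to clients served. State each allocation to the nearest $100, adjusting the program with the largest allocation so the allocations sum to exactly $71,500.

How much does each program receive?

Equal tier: $13,000 ÷ 5 = $2,600 apiece.
Remainder $58,500 by clients served (total 3,469): Riverside Youth 17,673.10 → $17,700; Summit Literacy 4,333.96 → $4,300; Bellamy Outreach 2,849.96 → $2,800; Upper Arts 20,354.42 → $20,400; Redwood Recovery 13,288.56 → $13,300.
Totals: Riverside Youth $2,600 + $17,700 = $20,300; Summit Literacy $2,600 + $4,300 = $6,900; Bellamy Outreach $2,600 + $2,800 = $5,400; Upper Arts $2,600 + $20,400 = $23,000; Redwood Recovery $2,600 + $13,300 = $15,900.

Riverside Youth: $20,300; Summit Literacy: $6,900; Bellamy Outreach: $5,400; Upper Arts: $23,000; Redwood Recovery: $15,900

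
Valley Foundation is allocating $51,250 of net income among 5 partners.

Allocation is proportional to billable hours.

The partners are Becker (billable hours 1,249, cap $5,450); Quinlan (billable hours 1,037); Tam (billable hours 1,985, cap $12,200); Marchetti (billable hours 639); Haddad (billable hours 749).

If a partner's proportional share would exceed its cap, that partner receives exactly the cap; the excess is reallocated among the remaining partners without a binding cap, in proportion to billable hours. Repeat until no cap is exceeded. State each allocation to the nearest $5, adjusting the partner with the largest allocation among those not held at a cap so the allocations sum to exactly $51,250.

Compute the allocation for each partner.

Sum of billable hours: 5,659.
Proportional shares (ignoring caps): Becker 11,311.41; Quinlan 9,391.46; Tam 17,976.90; Marchetti 5,787.02; Haddad 6,783.22.
Cap binds for Becker ($5,450), Tam ($12,200); balance $33,600 reallocated over remaining billable hours 2,425.
Remaining shares: Quinlan 14,368.33 → $14,370; Marchetti 8,853.77 → $8,855; Haddad 10,377.90 → $10,380.
Rounding difference −$5 applied to Quinlan → $14,365.

Becker: $5,450 | Quinlan: $14,365 | Tam: $12,200 | Marchetti: $8,855 | Haddad: $10,380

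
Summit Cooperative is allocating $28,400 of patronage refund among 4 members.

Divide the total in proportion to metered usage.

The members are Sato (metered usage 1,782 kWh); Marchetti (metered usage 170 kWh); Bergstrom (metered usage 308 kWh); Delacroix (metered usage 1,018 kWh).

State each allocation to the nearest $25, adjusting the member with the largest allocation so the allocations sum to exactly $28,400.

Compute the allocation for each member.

Sato: $15,425 · Marchetti: $1,475 · Bergstrom: $2,675 · Delacroix: $8,825

Sum of metered usage: 3,278.
Unrounded shares: Sato 1,782/3,278 × $28,400 = 15,438.93; Marchetti 170/3,278 × $28,400 = 1,472.85; Bergstrom 308/3,278 × $28,400 = 2,668.46; Delacroix 1,018/3,278 × $28,400 = 8,819.77.
After rounding ($25): Sato $15,450; Marchetti $1,475; Bergstrom $2,675; Delacroix $8,825. Sum = $28,425.
Difference $28,400 − $28,425 = −$25 applied to largest allocation (Sato): Sato becomes $15,425.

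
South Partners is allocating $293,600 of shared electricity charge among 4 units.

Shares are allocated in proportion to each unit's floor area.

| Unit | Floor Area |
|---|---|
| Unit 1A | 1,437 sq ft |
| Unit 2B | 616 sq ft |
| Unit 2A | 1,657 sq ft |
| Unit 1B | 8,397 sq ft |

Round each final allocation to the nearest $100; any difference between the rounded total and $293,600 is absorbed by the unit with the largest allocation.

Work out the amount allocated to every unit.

Unit 1A: $34,800 · Unit 2B: $14,900 · Unit 2A: $40,200 · Unit 1B: $203,700

Total floor area = 12,107.
Pro-rata amounts: Unit 1A 1,437/12,107 × $293,600 = 34,847.87; Unit 2B 616/12,107 × $293,600 = 14,938.27; Unit 2A 1,657/12,107 × $293,600 = 40,182.97; Unit 1B 8,397/12,107 × $293,600 = 203,630.89.
After rounding ($100): Unit 1A $34,800; Unit 2B $14,900; Unit 2A $40,200; Unit 1B $203,600. Sum = $293,500.
Difference $293,600 − $293,500 = +$100 applied to largest allocation (Unit 1B): Unit 1B becomes $203,700.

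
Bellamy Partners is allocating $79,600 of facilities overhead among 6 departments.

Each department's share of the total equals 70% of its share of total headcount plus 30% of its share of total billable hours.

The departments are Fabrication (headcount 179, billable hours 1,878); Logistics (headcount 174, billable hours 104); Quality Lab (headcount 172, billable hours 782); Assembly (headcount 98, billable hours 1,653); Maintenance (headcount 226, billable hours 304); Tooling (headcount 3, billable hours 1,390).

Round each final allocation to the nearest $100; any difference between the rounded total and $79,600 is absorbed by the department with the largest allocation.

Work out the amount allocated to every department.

Fabrication: $19,000; Logistics: $11,800; Quality Lab: $14,300; Assembly: $12,900; Maintenance: $16,000; Tooling: $5,600

Totals — headcount 852, billable hours 6,111.
Combined weights (70% headcount + 30% billable hours): Fabrication 0.2393; Logistics 0.1481; Quality Lab 0.1797; Assembly 0.1617; Maintenance 0.2006; Tooling 0.0707.
Raw shares: Fabrication 19,045.11; Logistics 11,785.84; Quality Lab 14,304.47; Assembly 12,868.55; Maintenance 15,968.13; Tooling 5,627.91.
After rounding ($100): Fabrication $19,000; Logistics $11,800; Quality Lab $14,300; Assembly $12,900; Maintenance $16,000; Tooling $5,600. Sum = $79,600.
Rounded total matches; no reconciliation needed.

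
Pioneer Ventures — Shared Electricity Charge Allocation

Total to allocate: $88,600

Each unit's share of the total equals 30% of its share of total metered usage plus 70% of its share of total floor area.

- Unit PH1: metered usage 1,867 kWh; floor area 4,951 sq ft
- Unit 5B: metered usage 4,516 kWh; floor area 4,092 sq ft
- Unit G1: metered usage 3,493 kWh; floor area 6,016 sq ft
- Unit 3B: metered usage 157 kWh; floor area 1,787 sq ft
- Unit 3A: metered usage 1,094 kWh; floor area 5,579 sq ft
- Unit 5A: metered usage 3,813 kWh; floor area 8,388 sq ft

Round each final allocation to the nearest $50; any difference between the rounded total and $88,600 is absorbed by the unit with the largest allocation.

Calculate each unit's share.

Totals — metered usage 14,940, floor area 30,813.
Blended shares (30% metered usage + 70% floor area): Unit PH1 0.1500; Unit 5B 0.1836; Unit G1 0.2068; Unit 3B 0.0437; Unit 3A 0.1487; Unit 5A 0.2671.
Unrounded shares: Unit PH1 13,286.92; Unit 5B 16,270.81; Unit G1 18,323.38; Unit 3B 3,876.17; Unit 3A 13,175.69; Unit 5A 23,667.03.
After rounding ($50): Unit PH1 $13,300; Unit 5B $16,250; Unit G1 $18,300; Unit 3B $3,900; Unit 3A $13,200; Unit 5A $23,650. Sum = $88,600.
Sum already equals the total — no adjustment.

Unit PH1: $13,300 · Unit 5B: $16,250 · Unit G1: $18,300 · Unit 3B: $3,900 · Unit 3A: $13,200 · Unit 5A: $23,650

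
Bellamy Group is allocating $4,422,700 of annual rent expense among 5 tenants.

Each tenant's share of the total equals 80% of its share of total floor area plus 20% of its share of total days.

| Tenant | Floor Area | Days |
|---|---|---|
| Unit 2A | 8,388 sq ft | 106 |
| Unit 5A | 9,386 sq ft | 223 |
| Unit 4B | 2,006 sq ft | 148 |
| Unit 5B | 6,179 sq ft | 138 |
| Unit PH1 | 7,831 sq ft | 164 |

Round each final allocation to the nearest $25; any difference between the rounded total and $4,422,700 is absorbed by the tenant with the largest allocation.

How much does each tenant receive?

Unit 2A: $998,675; Unit 5A: $1,236,025; Unit 4B: $378,100; Unit 5B: $803,700; Unit PH1: $1,006,200

Floor area total 33,790; days total 779.
Combined weights (80% floor area + 20% days): Unit 2A 0.2258; Unit 5A 0.2795; Unit 4B 0.0855; Unit 5B 0.1817; Unit PH1 0.2275.
Unrounded shares: Unit 2A 998,670.77; Unit 5A 1,236,022.94; Unit 4B 378,100.05; Unit 5B 803,701.19; Unit PH1 1,006,205.07.
At nearest $25: Unit 2A $998,675; Unit 5A $1,236,025; Unit 4B $378,100; Unit 5B $803,700; Unit PH1 $1,006,200. Sum = $4,422,700.
Rounded total matches; no reconciliation needed.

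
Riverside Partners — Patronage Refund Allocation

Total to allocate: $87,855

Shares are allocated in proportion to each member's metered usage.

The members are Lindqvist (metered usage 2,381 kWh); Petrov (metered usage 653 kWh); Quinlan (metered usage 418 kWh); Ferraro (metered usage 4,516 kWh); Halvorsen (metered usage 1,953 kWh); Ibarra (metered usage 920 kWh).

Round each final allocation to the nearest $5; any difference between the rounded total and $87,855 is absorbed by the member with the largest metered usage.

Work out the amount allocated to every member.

Lindqvist: $19,295; Petrov: $5,290; Quinlan: $3,385; Ferraro: $36,605; Halvorsen: $15,825; Ibarra: $7,455

Combined metered usage = 10,841.
Raw shares: Lindqvist 2,381/10,841 × $87,855 = 19,295.52; Petrov 653/10,841 × $87,855 = 5,291.88; Quinlan 418/10,841 × $87,855 = 3,387.45; Ferraro 4,516/10,841 × $87,855 = 36,597.47; Halvorsen 1,953/10,841 × $87,855 = 15,827.03; Ibarra 920/10,841 × $87,855 = 7,455.64.
After rounding ($5): Lindqvist $19,295; Petrov $5,290; Quinlan $3,385; Ferraro $36,595; Halvorsen $15,825; Ibarra $7,455. Sum = $87,845.
Difference $87,855 − $87,845 = +$10 applied to largest metered usage (Ferraro): Ferraro becomes $36,605.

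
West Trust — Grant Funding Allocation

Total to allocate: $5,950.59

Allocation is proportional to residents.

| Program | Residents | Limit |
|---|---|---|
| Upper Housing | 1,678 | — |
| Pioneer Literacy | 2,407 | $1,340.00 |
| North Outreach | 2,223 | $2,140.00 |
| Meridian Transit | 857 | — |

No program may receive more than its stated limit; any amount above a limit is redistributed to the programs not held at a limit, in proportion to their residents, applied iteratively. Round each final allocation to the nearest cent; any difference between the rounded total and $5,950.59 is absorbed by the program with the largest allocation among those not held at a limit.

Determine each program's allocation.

Combined residents = 7,165.
Unconstrained shares: Upper Housing 1,393.5925; Pioneer Literacy 1,999.0328; North Outreach 1,846.2193; Meridian Transit 711.7454.
Cap binds for Pioneer Literacy ($1,340.00); balance $4,610.59 reallocated over remaining residents 4,758.
Cap binds for North Outreach ($2,140.00); balance $2,470.59 reallocated over remaining residents 2,535.
Remaining shares: Upper Housing 1,635.3649 → $1,635.36; Meridian Transit 835.2251 → $835.23.

Upper Housing: $1,635.36 | Pioneer Literacy: $1,340.00 | North Outreach: $2,140.00 | Meridian Transit: $835.23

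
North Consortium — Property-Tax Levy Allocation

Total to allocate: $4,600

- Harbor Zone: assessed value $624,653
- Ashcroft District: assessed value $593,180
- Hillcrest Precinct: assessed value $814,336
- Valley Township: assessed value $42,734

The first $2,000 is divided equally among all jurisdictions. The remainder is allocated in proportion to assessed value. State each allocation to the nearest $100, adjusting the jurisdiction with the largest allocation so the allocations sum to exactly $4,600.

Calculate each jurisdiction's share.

$2,000 shared equally gives $500 per jurisdiction.
Remainder $2,600 by assessed value (total 2,074,903): Harbor Zone 782.73 → $800; Ashcroft District 743.30 → $700; Hillcrest Precinct 1,020.42 → $1,000; Valley Township 53.55 → $100.
Totals: Harbor Zone $500 + $800 = $1,300; Ashcroft District $500 + $700 = $1,200; Hillcrest Precinct $500 + $1,000 = $1,500; Valley Township $500 + $100 = $600.

Harbor Zone: $1,300; Ashcroft District: $1,200; Hillcrest Precinct: $1,500; Valley Township: $600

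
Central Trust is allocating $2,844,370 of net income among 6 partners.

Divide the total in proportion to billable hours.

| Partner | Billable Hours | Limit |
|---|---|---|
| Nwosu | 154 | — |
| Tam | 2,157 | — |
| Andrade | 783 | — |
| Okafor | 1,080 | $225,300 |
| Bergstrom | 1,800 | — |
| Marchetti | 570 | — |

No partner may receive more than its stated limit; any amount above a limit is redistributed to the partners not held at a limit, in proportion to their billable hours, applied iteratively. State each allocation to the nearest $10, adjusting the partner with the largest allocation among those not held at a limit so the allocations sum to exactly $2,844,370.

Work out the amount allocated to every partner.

Total billable hours = 6,544.
Unconstrained shares: Nwosu 66,936.58; Tam 937,546.77; Andrade 340,333.39; Okafor 469,425.37; Bergstrom 782,375.61; Marchetti 247,752.28.
Cap binds for Okafor ($225,300); remaining pool $2,619,070 reallocated over remaining billable hours 5,464.
Remaining shares: Nwosu 73,817.13 → $73,820; Tam 1,033,919.11 → $1,033,920; Andrade 375,316.95 → $375,320; Bergstrom 862,797.58 → $862,800; Marchetti 273,219.23 → $273,220.
Rounding difference −$10 applied to Tam → $1,033,910.

Nwosu: $73,820; Tam: $1,033,910; Andrade: $375,320; Okafor: $225,300; Bergstrom: $862,800; Marchetti: $273,220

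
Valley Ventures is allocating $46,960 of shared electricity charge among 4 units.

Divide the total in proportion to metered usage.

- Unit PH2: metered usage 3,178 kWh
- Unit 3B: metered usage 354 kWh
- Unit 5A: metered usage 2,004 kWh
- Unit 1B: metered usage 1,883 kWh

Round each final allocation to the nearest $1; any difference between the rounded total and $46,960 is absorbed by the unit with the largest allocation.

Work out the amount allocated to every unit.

Unit PH2: $20,115 · Unit 3B: $2,241 · Unit 5A: $12,685 · Unit 1B: $11,919

Metered usage total: 7,419.
Proportional shares: Unit PH2 3,178/7,419 × $46,960 = 20,115.77; Unit 3B 354/7,419 × $46,960 = 2,240.71; Unit 5A 2,004/7,419 × $46,960 = 12,684.71; Unit 1B 1,883/7,419 × $46,960 = 11,918.81.
At nearest $1: Unit PH2 $20,116; Unit 3B $2,241; Unit 5A $12,685; Unit 1B $11,919. Sum = $46,961.
Difference $46,960 − $46,961 = −$1 applied to largest allocation (Unit PH2): Unit PH2 becomes $20,115.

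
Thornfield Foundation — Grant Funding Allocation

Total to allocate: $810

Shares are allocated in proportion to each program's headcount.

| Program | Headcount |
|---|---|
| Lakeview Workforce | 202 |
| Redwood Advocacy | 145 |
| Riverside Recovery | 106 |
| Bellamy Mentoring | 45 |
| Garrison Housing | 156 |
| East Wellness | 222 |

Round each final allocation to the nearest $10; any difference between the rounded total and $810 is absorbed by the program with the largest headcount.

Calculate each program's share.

Lakeview Workforce: $190 | Redwood Advocacy: $130 | Riverside Recovery: $100 | Bellamy Mentoring: $40 | Garrison Housing: $140 | East Wellness: $210

Combined headcount = 202 + 145 + 106 + 45 + 156 + 222 = 876.
Raw shares: Lakeview Workforce 186.78; Redwood Advocacy 134.08; Riverside Recovery 98.01; Bellamy Mentoring 41.61; Garrison Housing 144.25; East Wellness 205.27.
At nearest $10: Lakeview Workforce $190; Redwood Advocacy $130; Riverside Recovery $100; Bellamy Mentoring $40; Garrison Housing $140; East Wellness $210. Sum = $810.
Rounded total matches; no reconciliation needed.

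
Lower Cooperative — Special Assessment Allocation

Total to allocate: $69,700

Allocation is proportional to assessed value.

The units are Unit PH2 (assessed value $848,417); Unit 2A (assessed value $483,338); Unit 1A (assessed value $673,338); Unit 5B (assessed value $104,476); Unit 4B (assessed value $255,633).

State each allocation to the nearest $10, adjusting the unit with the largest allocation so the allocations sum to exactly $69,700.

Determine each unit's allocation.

Unit PH2: $25,010; Unit 2A: $14,240; Unit 1A: $19,840; Unit 5B: $3,080; Unit 4B: $7,530

Total assessed value = 2,365,202.
Pro-rata amounts: Unit PH2 848,417/2,365,202 × $69,700 = 25,001.95; Unit 2A 483,338/2,365,202 × $69,700 = 14,243.46; Unit 1A 673,338/2,365,202 × $69,700 = 19,842.56; Unit 5B 104,476/2,365,202 × $69,700 = 3,078.80; Unit 4B 255,633/2,365,202 × $69,700 = 7,533.23.
At nearest $10: Unit PH2 $25,000; Unit 2A $14,240; Unit 1A $19,840; Unit 5B $3,080; Unit 4B $7,530. Sum = $69,690.
Difference $69,700 − $69,690 = +$10 applied to largest allocation (Unit PH2): Unit PH2 becomes $25,010.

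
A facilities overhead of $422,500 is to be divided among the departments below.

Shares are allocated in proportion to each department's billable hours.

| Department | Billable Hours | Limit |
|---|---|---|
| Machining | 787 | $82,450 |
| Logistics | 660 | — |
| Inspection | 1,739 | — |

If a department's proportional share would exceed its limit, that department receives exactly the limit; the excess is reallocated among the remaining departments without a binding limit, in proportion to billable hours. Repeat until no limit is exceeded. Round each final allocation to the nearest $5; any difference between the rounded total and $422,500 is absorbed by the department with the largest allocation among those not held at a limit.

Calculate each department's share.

Machining: $82,450; Logistics: $93,555; Inspection: $246,495

Sum of billable hours: 3,186.
Pro-rata shares before constraints: Machining 104,365.19; Logistics 87,523.54; Inspection 230,611.27.
Cap binds for Machining ($82,450); remaining pool $340,050 reallocated over remaining billable hours 2,399.
Redistributed shares: Logistics 93,552.73 → $93,555; Inspection 246,497.27 → $246,495.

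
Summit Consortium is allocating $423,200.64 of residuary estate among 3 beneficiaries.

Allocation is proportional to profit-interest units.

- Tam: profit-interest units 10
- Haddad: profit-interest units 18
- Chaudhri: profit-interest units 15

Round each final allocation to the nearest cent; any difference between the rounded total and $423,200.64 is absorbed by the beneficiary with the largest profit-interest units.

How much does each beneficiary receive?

Combined profit-interest units = 10 + 18 + 15 = 43.
Raw shares: Tam 98,418.7535; Haddad 177,153.7563; Chaudhri 147,628.1302.
Rounded to nearest cent: Tam $98,418.75; Haddad $177,153.76; Chaudhri $147,628.13. Sum = $423,200.64.
Sum already equals the total — no adjustment.

Tam: $98,418.75; Haddad: $177,153.76; Chaudhri: $147,628.13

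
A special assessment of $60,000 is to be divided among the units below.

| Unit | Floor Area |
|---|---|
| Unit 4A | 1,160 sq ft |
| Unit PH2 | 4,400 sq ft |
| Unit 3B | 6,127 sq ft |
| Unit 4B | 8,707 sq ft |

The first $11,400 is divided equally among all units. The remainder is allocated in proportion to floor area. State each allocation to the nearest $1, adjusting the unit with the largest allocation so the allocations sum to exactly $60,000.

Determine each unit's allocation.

$11,400 shared equally gives $2,850 per unit.
Remainder $48,600 by floor area (total 20,394): Unit 4A 2,764.34 → $2,764; Unit PH2 10,485.44 → $10,485; Unit 3B 14,600.97 → $14,601; Unit 4B 20,749.25 → $20,749.
Rounding difference +$1 on remainder applied to Unit 4B.
Totals: Unit 4A $2,850 + $2,764 = $5,614; Unit PH2 $2,850 + $10,485 = $13,335; Unit 3B $2,850 + $14,601 = $17,451; Unit 4B $2,850 + $20,750 = $23,600.

Unit 4A: $5,614 | Unit PH2: $13,335 | Unit 3B: $17,451 | Unit 4B: $23,600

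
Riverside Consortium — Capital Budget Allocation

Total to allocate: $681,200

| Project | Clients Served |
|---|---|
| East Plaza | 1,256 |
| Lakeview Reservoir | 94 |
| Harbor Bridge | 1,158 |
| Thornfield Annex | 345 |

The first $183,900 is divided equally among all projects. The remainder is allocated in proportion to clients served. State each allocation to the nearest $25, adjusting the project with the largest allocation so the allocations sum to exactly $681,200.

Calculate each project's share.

$183,900 shared equally gives $45,975 per project.
Remainder $497,300 by clients served (total 2,853): East Plaza 218,930.53 → $218,925; Lakeview Reservoir 16,384.93 → $16,375; Harbor Bridge 201,848.37 → $201,850; Thornfield Annex 60,136.17 → $60,125.
Rounding difference +$25 on remainder applied to East Plaza.
Totals: East Plaza $45,975 + $218,950 = $264,925; Lakeview Reservoir $45,975 + $16,375 = $62,350; Harbor Bridge $45,975 + $201,850 = $247,825; Thornfield Annex $45,975 + $60,125 = $106,100.

East Plaza: $264,925 | Lakeview Reservoir: $62,350 | Harbor Bridge: $247,825 | Thornfield Annex: $106,100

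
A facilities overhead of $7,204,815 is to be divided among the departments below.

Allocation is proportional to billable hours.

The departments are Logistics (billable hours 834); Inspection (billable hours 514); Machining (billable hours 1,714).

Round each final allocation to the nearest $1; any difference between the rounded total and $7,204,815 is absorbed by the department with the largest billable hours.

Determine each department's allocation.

Total billable hours = 834 + 514 + 1,714 = 3,062.
Unrounded shares: Logistics 1,962,382.66; Inspection 1,209,430.08; Machining 4,033,002.26.
Rounded to nearest $1: Logistics $1,962,383; Inspection $1,209,430; Machining $4,033,002. Sum = $7,204,815.
No rounding difference to absorb.

Logistics: $1,962,383 · Inspection: $1,209,430 · Machining: $4,033,002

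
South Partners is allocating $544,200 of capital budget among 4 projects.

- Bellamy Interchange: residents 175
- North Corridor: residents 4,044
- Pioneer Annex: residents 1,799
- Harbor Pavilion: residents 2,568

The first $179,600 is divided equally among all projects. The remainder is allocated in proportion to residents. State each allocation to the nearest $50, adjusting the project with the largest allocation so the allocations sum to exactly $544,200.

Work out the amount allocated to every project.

Bellamy Interchange: $52,350 · North Corridor: $216,600 · Pioneer Annex: $121,300 · Harbor Pavilion: $153,950

Equal tier: $179,600 ÷ 4 = $44,900 apiece.
Remainder $364,600 by residents (total 8,586): Bellamy Interchange 7,431.28 → $7,450; North Corridor 171,726.35 → $171,750; Pioneer Annex 76,393.59 → $76,400; Harbor Pavilion 109,048.78 → $109,050.
Rounding difference −$50 on remainder applied to North Corridor.
Totals: Bellamy Interchange $44,900 + $7,450 = $52,350; North Corridor $44,900 + $171,700 = $216,600; Pioneer Annex $44,900 + $76,400 = $121,300; Harbor Pavilion $44,900 + $109,050 = $153,950.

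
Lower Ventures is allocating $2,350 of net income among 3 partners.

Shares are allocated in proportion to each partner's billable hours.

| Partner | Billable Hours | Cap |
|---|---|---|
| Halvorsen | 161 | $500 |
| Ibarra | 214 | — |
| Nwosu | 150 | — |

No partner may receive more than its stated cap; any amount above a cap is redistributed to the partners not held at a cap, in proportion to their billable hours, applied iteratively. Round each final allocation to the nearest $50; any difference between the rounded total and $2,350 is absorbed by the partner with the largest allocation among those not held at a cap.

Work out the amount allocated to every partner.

Halvorsen: $500 · Ibarra: $1,100 · Nwosu: $750

Sum of billable hours: 525.
Unconstrained shares: Halvorsen 720.67; Ibarra 957.90; Nwosu 671.43.
Cap binds for Halvorsen ($500); balance $1,850 reallocated over remaining billable hours 364.
Remaining shares: Ibarra 1,087.64 → $1,100; Nwosu 762.36 → $750.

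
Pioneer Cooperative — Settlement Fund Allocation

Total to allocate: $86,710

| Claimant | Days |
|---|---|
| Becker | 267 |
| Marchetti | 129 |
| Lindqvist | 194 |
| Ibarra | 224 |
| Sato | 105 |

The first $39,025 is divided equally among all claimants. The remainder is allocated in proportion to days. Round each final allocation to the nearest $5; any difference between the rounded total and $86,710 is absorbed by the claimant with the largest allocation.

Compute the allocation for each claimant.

$39,025 shared equally gives $7,805 per claimant.
Remainder $47,685 by days (total 919): Becker 13,854.08 → $13,855; Marchetti 6,693.54 → $6,695; Lindqvist 10,066.26 → $10,065; Ibarra 11,622.89 → $11,625; Sato 5,448.23 → $5,450.
Rounding difference −$5 on remainder applied to Becker.
Totals: Becker $7,805 + $13,850 = $21,655; Marchetti $7,805 + $6,695 = $14,500; Lindqvist $7,805 + $10,065 = $17,870; Ibarra $7,805 + $11,625 = $19,430; Sato $7,805 + $5,450 = $13,255.

Becker: $21,655; Marchetti: $14,500; Lindqvist: $17,870; Ibarra: $19,430; Sato: $13,255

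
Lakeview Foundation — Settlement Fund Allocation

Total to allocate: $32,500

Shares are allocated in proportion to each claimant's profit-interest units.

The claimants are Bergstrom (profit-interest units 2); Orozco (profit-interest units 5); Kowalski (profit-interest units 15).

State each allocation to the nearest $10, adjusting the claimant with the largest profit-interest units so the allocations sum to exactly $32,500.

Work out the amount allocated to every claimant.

Bergstrom: $2,950 · Orozco: $7,390 · Kowalski: $22,160

Profit-interest units total: 2 + 5 + 15 = 22.
Raw shares: Bergstrom 2,954.55; Orozco 7,386.36; Kowalski 22,159.09.
At nearest $10: Bergstrom $2,950; Orozco $7,390; Kowalski $22,160. Sum = $32,500.
Sum already equals the total — no adjustment.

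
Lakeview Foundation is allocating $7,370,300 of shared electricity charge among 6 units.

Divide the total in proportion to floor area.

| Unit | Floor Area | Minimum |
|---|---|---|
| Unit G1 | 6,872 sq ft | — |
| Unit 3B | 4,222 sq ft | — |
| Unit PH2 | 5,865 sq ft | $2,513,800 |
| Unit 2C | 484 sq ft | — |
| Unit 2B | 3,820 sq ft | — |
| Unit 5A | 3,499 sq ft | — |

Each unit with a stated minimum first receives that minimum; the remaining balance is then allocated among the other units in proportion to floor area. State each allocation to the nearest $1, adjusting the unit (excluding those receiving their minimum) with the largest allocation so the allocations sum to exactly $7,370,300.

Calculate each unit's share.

Unit G1: $1,766,093 | Unit 3B: $1,085,048 | Unit PH2: $2,513,800 | Unit 2C: $124,387 | Unit 2B: $981,734 | Unit 5A: $899,238

Minimums first: Unit PH2 $2,513,800. Remaining pool $4,856,500.
Remaining pool split over remaining floor area 18,897: Unit G1 1,766,093.45 → $1,766,093; Unit 3B 1,085,047.52 → $1,085,048; Unit 2C 124,387.26 → $124,387; Unit 2B 981,734.14 → $981,734; Unit 5A 899,237.63 → $899,238.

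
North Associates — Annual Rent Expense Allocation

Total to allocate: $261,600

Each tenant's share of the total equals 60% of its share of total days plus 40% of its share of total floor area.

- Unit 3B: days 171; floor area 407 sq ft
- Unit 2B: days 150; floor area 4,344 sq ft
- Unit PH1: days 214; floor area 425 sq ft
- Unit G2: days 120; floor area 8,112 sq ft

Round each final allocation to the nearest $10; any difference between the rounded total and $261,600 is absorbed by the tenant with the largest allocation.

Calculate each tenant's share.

Unit 3B: $44,180 | Unit 2B: $70,150 | Unit PH1: $54,630 | Unit G2: $92,640

Days total 655; floor area total 13,288.
Composite weights (60% days + 40% floor area): Unit 3B 0.1689; Unit 2B 0.2682; Unit PH1 0.2088; Unit G2 0.3541.
Raw shares: Unit 3B 44,182.38; Unit 2B 70,153.06; Unit PH1 54,628.37; Unit G2 92,636.20.
After rounding ($10): Unit 3B $44,180; Unit 2B $70,150; Unit PH1 $54,630; Unit G2 $92,640. Sum = $261,600.
Rounded total matches; no reconciliation needed.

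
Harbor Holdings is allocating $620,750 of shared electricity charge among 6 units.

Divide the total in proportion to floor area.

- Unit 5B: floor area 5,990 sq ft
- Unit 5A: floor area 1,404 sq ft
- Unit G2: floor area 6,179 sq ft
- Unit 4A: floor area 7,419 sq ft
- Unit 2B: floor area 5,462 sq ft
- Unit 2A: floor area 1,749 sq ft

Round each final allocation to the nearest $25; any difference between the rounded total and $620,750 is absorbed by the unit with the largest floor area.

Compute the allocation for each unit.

Unit 5B: $131,850 · Unit 5A: $30,900 · Unit G2: $136,000 · Unit 4A: $163,275 · Unit 2B: $120,225 · Unit 2A: $38,500

Combined floor area = 28,203.
Unrounded shares: Unit 5B 5,990/28,203 × $620,750 = 131,840.32; Unit 5A 1,404/28,203 × $620,750 = 30,902.14; Unit G2 6,179/28,203 × $620,750 = 136,000.22; Unit 4A 7,419/28,203 × $620,750 = 163,292.71; Unit 2B 5,462/28,203 × $620,750 = 120,219.00; Unit 2A 1,749/28,203 × $620,750 = 38,495.61.
At nearest $25: Unit 5B $131,850; Unit 5A $30,900; Unit G2 $136,000; Unit 4A $163,300; Unit 2B $120,225; Unit 2A $38,500. Sum = $620,775.
Difference $620,750 − $620,775 = −$25 applied to largest floor area (Unit 4A): Unit 4A becomes $163,275.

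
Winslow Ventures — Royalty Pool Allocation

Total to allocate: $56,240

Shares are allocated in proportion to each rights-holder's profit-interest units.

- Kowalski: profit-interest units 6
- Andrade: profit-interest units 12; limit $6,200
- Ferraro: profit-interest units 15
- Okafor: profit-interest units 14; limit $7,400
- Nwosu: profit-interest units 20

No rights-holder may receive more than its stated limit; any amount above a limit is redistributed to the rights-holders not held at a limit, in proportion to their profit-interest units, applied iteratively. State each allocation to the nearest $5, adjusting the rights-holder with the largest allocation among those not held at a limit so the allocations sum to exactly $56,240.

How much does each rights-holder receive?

Kowalski: $6,240 · Andrade: $6,200 · Ferraro: $15,600 · Okafor: $7,400 · Nwosu: $20,800

Sum of profit-interest units: 67.
Pro-rata shares before constraints: Kowalski 5,036.42; Andrade 10,072.84; Ferraro 12,591.04; Okafor 11,751.64; Nwosu 16,788.06.
Capped: Andrade ($6,200), Okafor ($7,400); balance $42,640 reallocated over remaining profit-interest units 41.
Redistributed shares: Kowalski 6,240.00 → $6,240; Ferraro 15,600.00 → $15,600; Nwosu 20,800.00 → $20,800.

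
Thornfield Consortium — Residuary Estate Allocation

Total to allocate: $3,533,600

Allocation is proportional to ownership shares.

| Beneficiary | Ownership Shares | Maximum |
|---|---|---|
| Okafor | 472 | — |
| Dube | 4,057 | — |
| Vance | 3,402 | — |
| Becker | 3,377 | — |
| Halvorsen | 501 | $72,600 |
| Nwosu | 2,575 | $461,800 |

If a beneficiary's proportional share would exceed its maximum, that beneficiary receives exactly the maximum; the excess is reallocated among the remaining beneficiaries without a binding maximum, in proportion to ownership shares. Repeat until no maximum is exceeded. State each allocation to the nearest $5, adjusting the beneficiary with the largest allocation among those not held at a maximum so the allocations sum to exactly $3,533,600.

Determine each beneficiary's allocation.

Okafor: $125,190 | Dube: $1,076,030 | Vance: $902,305 | Becker: $895,675 | Halvorsen: $72,600 | Nwosu: $461,800

Total ownership shares = 14,384.
Unconstrained shares: Okafor 115,952.39; Dube 996,650.11; Vance 835,741.60; Becker 829,600.06; Halvorsen 123,076.59; Nwosu 632,579.25.
Held at cap: Halvorsen ($72,600), Nwosu ($461,800); balance $2,999,200 reallocated over remaining ownership shares 11,308.
Remaining shares: Okafor 125,187.69 → $125,190; Dube 1,076,030.63 → $1,076,030; Vance 902,306.19 → $902,305; Becker 895,675.49 → $895,675.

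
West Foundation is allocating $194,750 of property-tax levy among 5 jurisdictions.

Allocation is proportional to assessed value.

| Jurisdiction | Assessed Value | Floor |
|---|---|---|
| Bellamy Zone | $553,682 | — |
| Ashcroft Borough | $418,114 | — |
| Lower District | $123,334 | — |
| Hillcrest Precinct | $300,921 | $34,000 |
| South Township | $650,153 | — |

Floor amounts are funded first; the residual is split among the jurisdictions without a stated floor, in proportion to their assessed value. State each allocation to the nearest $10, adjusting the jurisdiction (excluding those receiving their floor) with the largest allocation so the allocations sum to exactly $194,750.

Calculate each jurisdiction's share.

Bellamy Zone: $51,000 | Ashcroft Borough: $38,510 | Lower District: $11,360 | Hillcrest Precinct: $34,000 | South Township: $59,880

Fund the minimums — Hillcrest Precinct $34,000. Balance $160,750.
Balance split over remaining assessed value 1,745,283: Bellamy Zone 50,997.11 → $51,000; Ashcroft Borough 38,510.56 → $38,510; Lower District 11,359.73 → $11,360; South Township 59,882.61 → $59,880.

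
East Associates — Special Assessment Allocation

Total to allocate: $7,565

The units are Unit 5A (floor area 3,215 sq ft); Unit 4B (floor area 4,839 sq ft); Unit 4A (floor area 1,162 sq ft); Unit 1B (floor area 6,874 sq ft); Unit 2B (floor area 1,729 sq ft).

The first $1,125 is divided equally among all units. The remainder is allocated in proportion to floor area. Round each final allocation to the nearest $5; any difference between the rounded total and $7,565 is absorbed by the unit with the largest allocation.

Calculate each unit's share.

Unit 5A: $1,385; Unit 4B: $1,975; Unit 4A: $645; Unit 1B: $2,710; Unit 2B: $850

$1,125 shared equally gives $225 per unit.
Remainder $6,440 by floor area (total 17,819): Unit 5A 1,161.94 → $1,160; Unit 4B 1,748.87 → $1,750; Unit 4A 419.96 → $420; Unit 1B 2,484.35 → $2,485; Unit 2B 624.88 → $625.
Totals: Unit 5A $225 + $1,160 = $1,385; Unit 4B $225 + $1,750 = $1,975; Unit 4A $225 + $420 = $645; Unit 1B $225 + $2,485 = $2,710; Unit 2B $225 + $625 = $850.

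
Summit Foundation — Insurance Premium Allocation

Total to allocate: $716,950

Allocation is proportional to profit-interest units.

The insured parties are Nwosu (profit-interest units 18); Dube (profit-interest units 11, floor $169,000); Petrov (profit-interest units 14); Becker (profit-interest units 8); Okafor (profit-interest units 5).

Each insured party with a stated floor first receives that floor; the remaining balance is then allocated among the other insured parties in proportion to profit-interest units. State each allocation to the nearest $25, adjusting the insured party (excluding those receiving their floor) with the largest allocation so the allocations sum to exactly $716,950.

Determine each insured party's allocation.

Nwosu: $219,175 | Dube: $169,000 | Petrov: $170,475 | Becker: $97,425 | Okafor: $60,875

Minimums first: Dube $169,000. Remaining pool $547,950.
Remaining pool split over remaining profit-interest units 45: Nwosu 219,180.00 → $219,175; Petrov 170,473.33 → $170,475; Becker 97,413.33 → $97,425; Okafor 60,883.33 → $60,875.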